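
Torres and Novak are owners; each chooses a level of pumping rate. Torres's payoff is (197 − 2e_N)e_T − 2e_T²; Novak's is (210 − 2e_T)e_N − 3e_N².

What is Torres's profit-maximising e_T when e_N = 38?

Expanding Torres's payoff: 197e_T − 2e_Ne_T − 2e_T².
∂π/∂e_T = 197 − 2e_N − 4e_T = 0, so e_T = 49.25 − 0.5e_N.
At e_N = 38: e_T = 49.25 − 0.5·38 = 30.25.

30.25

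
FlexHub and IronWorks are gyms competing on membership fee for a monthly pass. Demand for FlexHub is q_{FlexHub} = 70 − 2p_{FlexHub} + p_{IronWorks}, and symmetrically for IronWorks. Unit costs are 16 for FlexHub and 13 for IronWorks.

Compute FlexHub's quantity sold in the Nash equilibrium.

FlexHub's profit: π = (p_{FlexHub} − 16)(70 − 2p_{FlexHub} + p_{IronWorks}).
∂π/∂p_{FlexHub} = 102 − 4p_{FlexHub} + p_{IronWorks} = 0 ⇒ p_{FlexHub} = 25.5 + 0.25p_{IronWorks}.
Similarly p_{IronWorks} = 24 + 0.25p_{FlexHub}.
Solving the two reaction functions simultaneously: (1 − (0.25)(0.25))p_{FlexHub} = 25.5 + 0.25·24, so 0.9375p_{FlexHub} = 31.5 and p_{FlexHub} = 33.6.
Then p_{IronWorks} = 24 + 0.25·33.6 = 32.4.
q_{FlexHub} = 70 − 2·33.6 + 32.4 = 35.2.

35.2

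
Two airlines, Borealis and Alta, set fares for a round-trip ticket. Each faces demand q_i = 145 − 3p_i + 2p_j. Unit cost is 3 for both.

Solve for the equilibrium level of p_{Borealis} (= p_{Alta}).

Borealis's profit: π = (p_{Borealis} − 3)(145 − 3p_{Borealis} + 2p_{Alta}).
∂π/∂p_{Borealis} = 154 − 6p_{Borealis} + 2p_{Alta} = 0 ⇒ p_{Borealis} = 77/3 + (1/3)p_{Alta}.
By symmetry p_{Alta} = p_{Borealis}; substituting into the reaction function, (2/3)p_{Borealis} = 77/3 and p_{Borealis} = 38.5.

38.5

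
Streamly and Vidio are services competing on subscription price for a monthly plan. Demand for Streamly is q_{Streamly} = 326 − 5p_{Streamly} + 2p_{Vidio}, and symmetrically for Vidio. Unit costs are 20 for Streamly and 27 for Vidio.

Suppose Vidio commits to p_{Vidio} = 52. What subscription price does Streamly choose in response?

Streamly's profit: π = (p_{Streamly} − 20)(326 − 5p_{Streamly} + 2p_{Vidio}).
∂π/∂p_{Streamly} = 426 − 10p_{Streamly} + 2p_{Vidio} = 0 ⇒ p_{Streamly} = 42.6 + 0.2p_{Vidio}.
At p_{Vidio} = 52: p_{Streamly} = 42.6 + 0.2·52 = 53.

53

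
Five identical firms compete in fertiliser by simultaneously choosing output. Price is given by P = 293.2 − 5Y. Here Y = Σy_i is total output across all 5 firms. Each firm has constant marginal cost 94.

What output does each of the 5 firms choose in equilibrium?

6.64

A representative firm's profit is π_i = y_i(293.2 − 5Y) − 94y_i, with Y = y_i + Σ_{j≠i} y_j.
First-order condition: 199.2 − 10y_i − 5Σ_{j≠i} y_j = 0.
In a symmetric equilibrium every firm chooses the same y, so Σ_{j≠i} y_j = 4y. The condition becomes 199.2 − 30y = 0, giving y = 199.2/30 = 6.64.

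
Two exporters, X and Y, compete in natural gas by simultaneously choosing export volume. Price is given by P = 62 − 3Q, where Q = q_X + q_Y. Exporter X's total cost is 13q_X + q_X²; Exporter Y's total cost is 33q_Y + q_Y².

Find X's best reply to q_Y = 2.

5.375

Exporter X's profit: π = q_X(62 − 3(q_X + q_Y)) − 13q_X − q_X².
∂π/∂q_X = 49 − 8q_X − 3q_Y = 0, so q_X = 6.125 − 0.375q_Y.
At q_Y = 2: q_X = 6.125 − 0.375·2 = 5.375.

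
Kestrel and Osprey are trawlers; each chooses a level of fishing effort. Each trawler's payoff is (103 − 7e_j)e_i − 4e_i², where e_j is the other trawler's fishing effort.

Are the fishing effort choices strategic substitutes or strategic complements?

strategic substitutes

Kestrel's payoff is (103 − 7e_O)e_K − 4e_K².
∂π/∂e_K = 103 − 7e_O − 8e_K = 0, so e_K = 12.875 − 0.875e_O.
The best-response slope de_K/de_O = −0.875 < 0: the reaction function is downward-sloping, so the choices are strategic substitutes.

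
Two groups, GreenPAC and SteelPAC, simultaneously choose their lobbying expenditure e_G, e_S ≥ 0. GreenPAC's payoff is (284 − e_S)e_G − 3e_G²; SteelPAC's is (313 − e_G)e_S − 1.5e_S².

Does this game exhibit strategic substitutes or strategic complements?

strategic substitutes

Expanding GreenPAC's payoff: 284e_G − e_Se_G − 3e_G².
∂π/∂e_G = 284 − e_S − 6e_G = 0, so e_G = 142/3 − (1/6)e_S.
The best-response slope de_G/de_S = −1/6 < 0: the reaction function is downward-sloping, so the choices are strategic substitutes.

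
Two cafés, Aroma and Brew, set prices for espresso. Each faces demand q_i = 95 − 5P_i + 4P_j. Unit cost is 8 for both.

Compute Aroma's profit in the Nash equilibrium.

1051.25

Aroma's profit: π = (P_{Aroma} − 8)(95 − 5P_{Aroma} + 4P_{Brew}).
∂π/∂P_{Aroma} = 135 − 10P_{Aroma} + 4P_{Brew} = 0 ⇒ P_{Aroma} = 13.5 + 0.4P_{Brew}.
Setting P_{Aroma} = P_{Brew} in the reaction function: P_{Aroma} = 13.5 + 0.4P_{Aroma}, so P_{Aroma} = 13.5 / 0.6 = 22.5.
q_{Aroma} = 95 − 5·22.5 + 4·22.5 = 72.5.
Profit = (22.5 − 8)·72.5 = 1051.25.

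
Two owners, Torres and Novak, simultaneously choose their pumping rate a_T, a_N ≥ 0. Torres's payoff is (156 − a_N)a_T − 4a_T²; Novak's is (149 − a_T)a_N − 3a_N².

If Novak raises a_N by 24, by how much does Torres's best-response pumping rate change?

Expanding Torres's payoff: 156a_T − a_Na_T − 4a_T².
∂π/∂a_T = 156 − a_N − 8a_T = 0, so a_T = 19.5 − 0.125a_N.
The reaction-function slope is −0.125, so a 24-unit rise in a_N moves a_T by −0.125 × 24 = −3. Torres's best response falls — the actions are strategic substitutes.

-3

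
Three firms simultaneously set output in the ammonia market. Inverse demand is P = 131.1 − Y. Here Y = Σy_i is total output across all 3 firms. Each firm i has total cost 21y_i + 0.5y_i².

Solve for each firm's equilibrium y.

22.02

A representative firm's profit is π_i = y_i(131.1 − Y) − 21y_i − 0.5y_i², with Y = y_i + Σ_{j≠i} y_j.
First-order condition: 110.1 − 3y_i − Σ_{j≠i} y_j = 0.
Imposing symmetry (y_j = y for all j) turns Σ_{j≠i} y_j into 2y, so 110.1 = 5y and y = 22.02.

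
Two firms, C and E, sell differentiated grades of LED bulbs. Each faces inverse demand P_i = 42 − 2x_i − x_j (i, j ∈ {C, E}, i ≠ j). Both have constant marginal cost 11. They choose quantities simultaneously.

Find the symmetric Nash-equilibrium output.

6.2

Firm C's profit: π = x_C(42 − 2x_C − x_E) − 11x_C.
∂π/∂x_C = 31 − 4x_C − x_E = 0 ⇒ x_C = 7.75 − 0.25x_E.
By symmetry x_E = x_C; substituting into the reaction function, 1.25x_C = 7.75 and x_C = 6.2.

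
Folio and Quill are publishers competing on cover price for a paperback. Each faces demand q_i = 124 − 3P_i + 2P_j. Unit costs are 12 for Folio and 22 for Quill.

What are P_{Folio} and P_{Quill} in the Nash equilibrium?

41.875, 45.625

Folio's profit: π = (P_{Folio} − 12)(124 − 3P_{Folio} + 2P_{Quill}).
∂π/∂P_{Folio} = 160 − 6P_{Folio} + 2P_{Quill} = 0 ⇒ P_{Folio} = 80/3 + (1/3)P_{Quill}.
Similarly P_{Quill} = 95/3 + (1/3)P_{Folio}.
Solving the two reaction functions simultaneously: (1 − (1/3)(1/3))P_{Folio} = 80/3 + (1/3)·(95/3), so (8/9)P_{Folio} = 335/9 and P_{Folio} = 41.875.
Then P_{Quill} = 95/3 + (1/3)·41.875 = 45.625.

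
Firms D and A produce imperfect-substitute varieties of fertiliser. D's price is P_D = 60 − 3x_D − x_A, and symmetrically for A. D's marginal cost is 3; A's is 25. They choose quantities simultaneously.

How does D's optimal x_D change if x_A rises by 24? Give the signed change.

-4

Firm D's profit: π = x_D(60 − 3x_D − x_A) − 3x_D.
∂π/∂x_D = 57 − 6x_D − x_A = 0 ⇒ x_D = 9.5 − (1/6)x_A.
The reaction-function slope is −1/6, so a 24-unit rise in x_A moves x_D by −1/6 × 24 = −4. D's best response falls — the actions are strategic substitutes.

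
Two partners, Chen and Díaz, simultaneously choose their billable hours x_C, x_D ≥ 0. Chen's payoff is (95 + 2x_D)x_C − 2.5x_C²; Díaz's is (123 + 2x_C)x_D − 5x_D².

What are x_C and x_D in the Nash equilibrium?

Expanding Chen's payoff: 95x_C + 2x_Dx_C − 2.5x_C².
∂π/∂x_C = 95 + 2x_D − 5x_C = 0, so x_C = 19 + 0.4x_D.
Likewise for Díaz: x_D = 12.3 + 0.2x_C.
Substituting the second reaction function into the first: x_C = 19 + 0.4(12.3 + 0.2x_C), which gives 0.92x_C = 23.92 ⇒ x_C = 26.
Then x_D = 12.3 + 0.2·26 = 17.5.

26, 17.5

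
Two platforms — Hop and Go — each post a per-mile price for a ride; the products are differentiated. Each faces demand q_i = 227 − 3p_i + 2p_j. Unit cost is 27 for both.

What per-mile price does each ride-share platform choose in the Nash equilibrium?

77

Hop's profit: π = (p_{Hop} − 27)(227 − 3p_{Hop} + 2p_{Go}).
∂π/∂p_{Hop} = 308 − 6p_{Hop} + 2p_{Go} = 0 ⇒ p_{Hop} = 154/3 + (1/3)p_{Go}.
The game is symmetric, so in equilibrium p_{Go} = p_{Hop}: the reaction function gives (2/3)p_{Hop} = 154/3, hence p_{Hop} = 77.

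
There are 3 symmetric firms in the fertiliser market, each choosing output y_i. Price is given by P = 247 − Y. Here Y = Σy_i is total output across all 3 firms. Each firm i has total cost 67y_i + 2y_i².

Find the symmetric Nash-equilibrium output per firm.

22.5

A representative firm's profit is π_i = y_i(247 − Y) − 67y_i − 2y_i², with Y = y_i + Σ_{j≠i} y_j.
First-order condition: 180 − 6y_i − Σ_{j≠i} y_j = 0.
With identical firms, set every y_j = y: then 180 − 6y − 2y = 0, i.e. y = 180/8 = 22.5.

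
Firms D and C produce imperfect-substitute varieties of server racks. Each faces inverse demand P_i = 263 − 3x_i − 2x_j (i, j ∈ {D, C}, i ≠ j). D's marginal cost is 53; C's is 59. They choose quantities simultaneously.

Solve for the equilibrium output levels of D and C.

Firm D's profit: π = x_D(263 − 3x_D − 2x_C) − 53x_D.
∂π/∂x_D = 210 − 6x_D − 2x_C = 0 ⇒ x_D = 35 − (1/3)x_C.
Similarly x_C = 34 − (1/3)x_D.
Plugging x_C into D's best response: x_D = 35 − (1/3)(34 − (1/3)x_D) ⇒ (8/9)x_D = 71/3, so x_D = 26.625.
Then x_C = 34 − (1/3)·26.625 = 25.125.

26.625, 25.125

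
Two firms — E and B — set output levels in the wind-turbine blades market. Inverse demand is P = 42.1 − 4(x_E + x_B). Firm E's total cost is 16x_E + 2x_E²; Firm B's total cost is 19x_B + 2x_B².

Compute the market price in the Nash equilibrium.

29.8

Firm E's profit: π = x_E(42.1 − 4(x_E + x_B)) − 16x_E − 2x_E².
∂π/∂x_E = 26.1 − 12x_E − 4x_B = 0, so x_E = 2.175 − (1/3)x_B.
By the same steps for B: x_B = 1.925 − (1/3)x_E.
Solving the two reaction functions simultaneously: (1 − (−1/3)(−1/3))x_E = 2.175 − (1/3)·1.925, so (8/9)x_E = 23/15 and x_E = 1.725.
Then x_B = 1.925 − (1/3)·1.725 = 1.35.
Equilibrium price: P = 42.1 − 4·3.075 = 29.8.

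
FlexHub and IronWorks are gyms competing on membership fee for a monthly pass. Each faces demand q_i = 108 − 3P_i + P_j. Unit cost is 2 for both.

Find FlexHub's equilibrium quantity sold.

FlexHub's profit: π = (P_{FlexHub} − 2)(108 − 3P_{FlexHub} + P_{IronWorks}).
∂π/∂P_{FlexHub} = 114 − 6P_{FlexHub} + P_{IronWorks} = 0 ⇒ P_{FlexHub} = 19 + (1/6)P_{IronWorks}.
By symmetry P_{IronWorks} = P_{FlexHub}; substituting into the reaction function, (5/6)P_{FlexHub} = 19 and P_{FlexHub} = 22.8.
q_{FlexHub} = 108 − 3·22.8 + 22.8 = 62.4.

62.4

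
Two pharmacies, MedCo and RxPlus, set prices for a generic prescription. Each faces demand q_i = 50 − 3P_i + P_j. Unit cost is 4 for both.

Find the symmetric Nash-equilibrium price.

MedCo's profit: π = (P_{MedCo} − 4)(50 − 3P_{MedCo} + P_{RxPlus}).
∂π/∂P_{MedCo} = 62 − 6P_{MedCo} + P_{RxPlus} = 0 ⇒ P_{MedCo} = 31/3 + (1/6)P_{RxPlus}.
Setting P_{MedCo} = P_{RxPlus} in the reaction function: P_{MedCo} = 31/3 + (1/6)P_{MedCo}, so P_{MedCo} = (31/3) / (5/6) = 12.4.

12.4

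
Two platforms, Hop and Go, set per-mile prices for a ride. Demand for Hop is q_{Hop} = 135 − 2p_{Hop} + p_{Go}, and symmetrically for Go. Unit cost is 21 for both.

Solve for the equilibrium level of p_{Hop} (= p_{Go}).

Hop's profit: π = (p_{Hop} − 21)(135 − 2p_{Hop} + p_{Go}).
∂π/∂p_{Hop} = 177 − 4p_{Hop} + p_{Go} = 0 ⇒ p_{Hop} = 44.25 + 0.25p_{Go}.
By symmetry p_{Go} = p_{Hop}; substituting into the reaction function, 0.75p_{Hop} = 44.25 and p_{Hop} = 59.

59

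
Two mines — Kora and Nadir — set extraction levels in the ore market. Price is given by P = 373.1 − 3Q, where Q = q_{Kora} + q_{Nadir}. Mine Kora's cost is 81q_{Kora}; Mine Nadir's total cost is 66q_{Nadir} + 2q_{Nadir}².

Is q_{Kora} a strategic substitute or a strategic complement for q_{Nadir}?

Mine Kora's profit: π = q_{Kora}(373.1 − 3(q_{Kora} + q_{Nadir})) − 81q_{Kora}.
∂π/∂q_{Kora} = 292.1 − 6q_{Kora} − 3q_{Nadir} = 0, so q_{Kora} = 2921/60 − 0.5q_{Nadir}.
The best-response slope dq_{Kora}/dq_{Nadir} = −0.5 < 0: the reaction function is downward-sloping, so the choices are strategic substitutes.

strategic substitutes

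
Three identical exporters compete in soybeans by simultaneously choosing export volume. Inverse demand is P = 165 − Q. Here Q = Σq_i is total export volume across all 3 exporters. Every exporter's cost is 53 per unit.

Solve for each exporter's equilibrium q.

A representative exporter's profit is π_i = q_i(165 − Q) − 53q_i, with Q = q_i + Σ_{j≠i} q_j.
First-order condition: 112 − 2q_i − Σ_{j≠i} q_j = 0.
Imposing symmetry (q_j = q for all j) turns Σ_{j≠i} q_j into 2q, so 112 = 4q and q = 28.

28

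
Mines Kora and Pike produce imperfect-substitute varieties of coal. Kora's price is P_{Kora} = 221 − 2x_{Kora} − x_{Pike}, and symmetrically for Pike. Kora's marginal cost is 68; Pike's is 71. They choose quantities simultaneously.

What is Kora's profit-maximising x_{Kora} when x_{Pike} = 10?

Mine Kora's profit: π = x_{Kora}(221 − 2x_{Kora} − x_{Pike}) − 68x_{Kora}.
∂π/∂x_{Kora} = 153 − 4x_{Kora} − x_{Pike} = 0 ⇒ x_{Kora} = 38.25 − 0.25x_{Pike}.
At x_{Pike} = 10: x_{Kora} = 38.25 − 0.25·10 = 35.75.

35.75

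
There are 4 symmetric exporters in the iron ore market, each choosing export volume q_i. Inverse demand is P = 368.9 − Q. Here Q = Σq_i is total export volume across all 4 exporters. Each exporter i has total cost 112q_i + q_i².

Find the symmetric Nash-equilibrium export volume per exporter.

A representative exporter's profit is π_i = q_i(368.9 − Q) − 112q_i − q_i², with Q = q_i + Σ_{j≠i} q_j.
First-order condition: 256.9 − 4q_i − Σ_{j≠i} q_j = 0.
In a symmetric equilibrium every exporter chooses the same q, so Σ_{j≠i} q_j = 3q. The condition becomes 256.9 − 7q = 0, giving q = 256.9/7 = 36.7.

36.7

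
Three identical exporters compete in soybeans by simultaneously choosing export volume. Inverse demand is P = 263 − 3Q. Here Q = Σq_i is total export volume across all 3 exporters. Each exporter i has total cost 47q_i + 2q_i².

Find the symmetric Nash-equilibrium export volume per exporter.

A representative exporter's profit is π_i = q_i(263 − 3Q) − 47q_i − 2q_i², with Q = q_i + Σ_{j≠i} q_j.
First-order condition: 216 − 10q_i − 3Σ_{j≠i} q_j = 0.
Imposing symmetry (q_j = q for all j) turns Σ_{j≠i} q_j into 2q, so 216 = 16q and q = 13.5.

13.5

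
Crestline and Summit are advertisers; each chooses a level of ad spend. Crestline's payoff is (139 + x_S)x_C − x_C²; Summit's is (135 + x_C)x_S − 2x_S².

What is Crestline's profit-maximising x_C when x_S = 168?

153.5

Expanding Crestline's payoff: 139x_C + x_Sx_C − x_C².
∂π/∂x_C = 139 + x_S − 2x_C = 0, so x_C = 69.5 + 0.5x_S.
At x_S = 168: x_C = 69.5 + 0.5·168 = 153.5.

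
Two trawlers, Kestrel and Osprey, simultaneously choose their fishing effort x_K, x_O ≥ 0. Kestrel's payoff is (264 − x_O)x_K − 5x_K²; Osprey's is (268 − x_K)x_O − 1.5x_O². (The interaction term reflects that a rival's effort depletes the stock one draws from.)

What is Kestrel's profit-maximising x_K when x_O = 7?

Expanding Kestrel's payoff: 264x_K − x_Ox_K − 5x_K².
∂π/∂x_K = 264 − x_O − 10x_K = 0, so x_K = 26.4 − 0.1x_O.
At x_O = 7: x_K = 26.4 − 0.1·7 = 25.7.

25.7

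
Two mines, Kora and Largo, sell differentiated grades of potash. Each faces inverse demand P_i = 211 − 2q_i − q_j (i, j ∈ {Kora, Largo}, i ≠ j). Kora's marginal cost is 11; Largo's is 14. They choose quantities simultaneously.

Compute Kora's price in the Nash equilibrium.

Mine Kora's profit: π = q_{Kora}(211 − 2q_{Kora} − q_{Largo}) − 11q_{Kora}.
∂π/∂q_{Kora} = 200 − 4q_{Kora} − q_{Largo} = 0 ⇒ q_{Kora} = 50 − 0.25q_{Largo}.
Similarly q_{Largo} = 49.25 − 0.25q_{Kora}.
Substituting the second reaction function into the first: q_{Kora} = 50 − 0.25(49.25 − 0.25q_{Kora}), which gives 0.9375q_{Kora} = 37.6875 ⇒ q_{Kora} = 40.2.
Then q_{Largo} = 49.25 − 0.25·40.2 = 39.2.
P_{Kora} = 211 − 2·40.2 − 39.2 = 91.4.

91.4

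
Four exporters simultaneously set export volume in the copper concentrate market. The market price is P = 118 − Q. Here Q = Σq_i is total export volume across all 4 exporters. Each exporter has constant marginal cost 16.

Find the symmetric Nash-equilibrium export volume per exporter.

20.4

A representative exporter's profit is π_i = q_i(118 − Q) − 16q_i, with Q = q_i + Σ_{j≠i} q_j.
First-order condition: 102 − 2q_i − Σ_{j≠i} q_j = 0.
In a symmetric equilibrium every exporter chooses the same q, so Σ_{j≠i} q_j = 3q. The condition becomes 102 − 5q = 0, giving q = 102/5 = 20.4.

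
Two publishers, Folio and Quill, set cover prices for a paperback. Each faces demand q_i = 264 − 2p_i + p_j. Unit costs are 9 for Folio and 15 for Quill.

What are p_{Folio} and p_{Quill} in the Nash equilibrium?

94.8, 97.2

Folio's profit: π = (p_{Folio} − 9)(264 − 2p_{Folio} + p_{Quill}).
∂π/∂p_{Folio} = 282 − 4p_{Folio} + p_{Quill} = 0 ⇒ p_{Folio} = 70.5 + 0.25p_{Quill}.
Similarly p_{Quill} = 73.5 + 0.25p_{Folio}.
Substituting the second reaction function into the first: p_{Folio} = 70.5 + 0.25(73.5 + 0.25p_{Folio}), which gives 0.9375p_{Folio} = 88.875 ⇒ p_{Folio} = 94.8.
Then p_{Quill} = 73.5 + 0.25·94.8 = 97.2.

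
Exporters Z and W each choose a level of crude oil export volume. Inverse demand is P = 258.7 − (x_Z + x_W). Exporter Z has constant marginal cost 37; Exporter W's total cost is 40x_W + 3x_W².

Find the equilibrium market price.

Exporter Z's profit: π = x_Z(258.7 − (x_Z + x_W)) − 37x_Z.
∂π/∂x_Z = 221.7 − 2x_Z − x_W = 0, so x_Z = 110.85 − 0.5x_W.
For W: ∂π/∂x_W = 218.7 − 8x_W − x_Z = 0 ⇒ x_W = 27.3375 − 0.125x_Z.
Plugging x_W into Z's best response: x_Z = 110.85 − 0.5(27.3375 − 0.125x_Z) ⇒ 0.9375x_Z = 15549/160, so x_Z = 103.66.
Then x_W = 27.3375 − 0.125·103.66 = 14.38.
Equilibrium price: P = 258.7 − 118.04 = 140.66.

140.66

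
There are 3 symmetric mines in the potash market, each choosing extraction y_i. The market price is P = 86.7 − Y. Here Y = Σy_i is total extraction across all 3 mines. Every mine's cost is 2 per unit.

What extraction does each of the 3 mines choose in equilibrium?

21.175

A representative mine's profit is π_i = y_i(86.7 − Y) − 2y_i, with Y = y_i + Σ_{j≠i} y_j.
First-order condition: 84.7 − 2y_i − Σ_{j≠i} y_j = 0.
With identical mines, set every y_j = y: then 84.7 − 2y − 2y = 0, i.e. y = 84.7/4 = 21.175.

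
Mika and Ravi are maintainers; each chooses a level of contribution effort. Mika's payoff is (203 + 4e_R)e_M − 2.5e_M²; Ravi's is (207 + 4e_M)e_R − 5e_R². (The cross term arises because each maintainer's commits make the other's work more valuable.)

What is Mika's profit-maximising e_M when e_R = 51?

Expanding Mika's payoff: 203e_M + 4e_Re_M − 2.5e_M².
∂π/∂e_M = 203 + 4e_R − 5e_M = 0, so e_M = 40.6 + 0.8e_R.
At e_R = 51: e_M = 40.6 + 0.8·51 = 81.4.

81.4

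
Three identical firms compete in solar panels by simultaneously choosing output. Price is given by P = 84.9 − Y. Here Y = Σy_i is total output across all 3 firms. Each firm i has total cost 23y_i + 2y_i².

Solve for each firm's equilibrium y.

A representative firm's profit is π_i = y_i(84.9 − Y) − 23y_i − 2y_i², with Y = y_i + Σ_{j≠i} y_j.
First-order condition: 61.9 − 6y_i − Σ_{j≠i} y_j = 0.
In a symmetric equilibrium every firm chooses the same y, so Σ_{j≠i} y_j = 2y. The condition becomes 61.9 − 8y = 0, giving y = 61.9/8 = 7.7375.

7.7375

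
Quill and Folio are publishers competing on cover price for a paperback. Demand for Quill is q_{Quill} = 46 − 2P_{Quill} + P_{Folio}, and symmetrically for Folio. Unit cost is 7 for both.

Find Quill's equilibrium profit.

338

Quill's profit: π = (P_{Quill} − 7)(46 − 2P_{Quill} + P_{Folio}).
∂π/∂P_{Quill} = 60 − 4P_{Quill} + P_{Folio} = 0 ⇒ P_{Quill} = 15 + 0.25P_{Folio}.
The game is symmetric, so in equilibrium P_{Folio} = P_{Quill}: the reaction function gives 0.75P_{Quill} = 15, hence P_{Quill} = 20.
q_{Quill} = 46 − 2·20 + 20 = 26.
Profit = (20 − 7)·26 = 338.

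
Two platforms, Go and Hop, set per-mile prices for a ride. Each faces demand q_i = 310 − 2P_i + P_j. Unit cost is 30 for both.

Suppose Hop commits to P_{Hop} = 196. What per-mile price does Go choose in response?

Go's profit: π = (P_{Go} − 30)(310 − 2P_{Go} + P_{Hop}).
∂π/∂P_{Go} = 370 − 4P_{Go} + P_{Hop} = 0 ⇒ P_{Go} = 92.5 + 0.25P_{Hop}.
At P_{Hop} = 196: P_{Go} = 92.5 + 0.25·196 = 141.5.

141.5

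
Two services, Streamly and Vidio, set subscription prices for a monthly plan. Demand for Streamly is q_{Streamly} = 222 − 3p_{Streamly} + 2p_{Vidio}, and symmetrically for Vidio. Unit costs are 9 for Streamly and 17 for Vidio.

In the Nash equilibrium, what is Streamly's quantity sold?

Streamly's profit: π = (p_{Streamly} − 9)(222 − 3p_{Streamly} + 2p_{Vidio}).
∂π/∂p_{Streamly} = 249 − 6p_{Streamly} + 2p_{Vidio} = 0 ⇒ p_{Streamly} = 41.5 + (1/3)p_{Vidio}.
Similarly p_{Vidio} = 45.5 + (1/3)p_{Streamly}.
Solving the two reaction functions simultaneously: (1 − (1/3)(1/3))p_{Streamly} = 41.5 + (1/3)·45.5, so (8/9)p_{Streamly} = 170/3 and p_{Streamly} = 63.75.
Then p_{Vidio} = 45.5 + (1/3)·63.75 = 66.75.
q_{Streamly} = 222 − 3·63.75 + 2·66.75 = 164.25.

164.25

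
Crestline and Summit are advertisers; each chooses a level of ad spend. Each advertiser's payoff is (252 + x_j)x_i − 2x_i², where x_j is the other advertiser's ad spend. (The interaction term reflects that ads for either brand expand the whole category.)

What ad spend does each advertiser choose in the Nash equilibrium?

84

Crestline's payoff is (252 + x_S)x_C − 2x_C².
∂π/∂x_C = 252 + x_S − 4x_C = 0, so x_C = 63 + 0.25x_S.
Setting x_C = x_S in the reaction function: x_C = 63 + 0.25x_C, so x_C = 63 / 0.75 = 84.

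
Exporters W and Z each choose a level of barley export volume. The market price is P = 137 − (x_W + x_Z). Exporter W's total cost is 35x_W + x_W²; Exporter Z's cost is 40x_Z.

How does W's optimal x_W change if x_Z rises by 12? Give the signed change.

-3

Exporter W's profit: π = x_W(137 − (x_W + x_Z)) − 35x_W − x_W².
∂π/∂x_W = 102 − 4x_W − x_Z = 0, so x_W = 25.5 − 0.25x_Z.
The reaction-function slope is −0.25, so a 12-unit rise in x_Z moves x_W by −0.25 × 12 = −3. W's best response falls — the actions are strategic substitutes.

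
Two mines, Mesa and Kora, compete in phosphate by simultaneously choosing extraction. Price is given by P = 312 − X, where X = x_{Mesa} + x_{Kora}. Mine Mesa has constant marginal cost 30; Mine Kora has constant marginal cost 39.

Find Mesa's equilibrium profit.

Mine Mesa's profit: π = x_{Mesa}(312 − (x_{Mesa} + x_{Kora})) − 30x_{Mesa}.
∂π/∂x_{Mesa} = 282 − 2x_{Mesa} − x_{Kora} = 0, so x_{Mesa} = 141 − 0.5x_{Kora}.
By the same steps for Kora: x_{Kora} = 136.5 − 0.5x_{Mesa}.
Plugging x_{Kora} into Mesa's best response: x_{Mesa} = 141 − 0.5(136.5 − 0.5x_{Mesa}) ⇒ 0.75x_{Mesa} = 72.75, so x_{Mesa} = 97.
Then x_{Kora} = 136.5 − 0.5·97 = 88.
Price P = 312 − 185 = 127.
Mesa's profit: (127 − 30)·97 = 9409.

9409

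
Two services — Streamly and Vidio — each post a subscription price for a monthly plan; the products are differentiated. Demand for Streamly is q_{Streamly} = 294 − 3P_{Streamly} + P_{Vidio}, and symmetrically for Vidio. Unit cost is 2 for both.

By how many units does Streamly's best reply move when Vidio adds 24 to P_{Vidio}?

Streamly's profit: π = (P_{Streamly} − 2)(294 − 3P_{Streamly} + P_{Vidio}).
∂π/∂P_{Streamly} = 300 − 6P_{Streamly} + P_{Vidio} = 0 ⇒ P_{Streamly} = 50 + (1/6)P_{Vidio}.
The reaction-function slope is 1/6, so a 24-unit rise in P_{Vidio} moves P_{Streamly} by 1/6 × 24 = 4. Streamly's best response rises — the actions are strategic complements.

4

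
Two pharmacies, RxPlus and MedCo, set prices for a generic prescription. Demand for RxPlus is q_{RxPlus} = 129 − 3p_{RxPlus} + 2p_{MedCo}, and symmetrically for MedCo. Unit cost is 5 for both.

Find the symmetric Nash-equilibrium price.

36

RxPlus's profit: π = (p_{RxPlus} − 5)(129 − 3p_{RxPlus} + 2p_{MedCo}).
∂π/∂p_{RxPlus} = 144 − 6p_{RxPlus} + 2p_{MedCo} = 0 ⇒ p_{RxPlus} = 24 + (1/3)p_{MedCo}.
By symmetry p_{MedCo} = p_{RxPlus}; substituting into the reaction function, (2/3)p_{RxPlus} = 24 and p_{RxPlus} = 36.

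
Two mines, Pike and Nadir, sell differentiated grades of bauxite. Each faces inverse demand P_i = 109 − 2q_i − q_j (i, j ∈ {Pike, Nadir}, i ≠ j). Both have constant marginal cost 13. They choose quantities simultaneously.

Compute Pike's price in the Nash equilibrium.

51.4

Mine Pike's profit: π = q_{Pike}(109 − 2q_{Pike} − q_{Nadir}) − 13q_{Pike}.
∂π/∂q_{Pike} = 96 − 4q_{Pike} − q_{Nadir} = 0 ⇒ q_{Pike} = 24 − 0.25q_{Nadir}.
The game is symmetric, so in equilibrium q_{Nadir} = q_{Pike}: the reaction function gives 1.25q_{Pike} = 24, hence q_{Pike} = 19.2.
P_{Pike} = 109 − 2·19.2 − 19.2 = 51.4.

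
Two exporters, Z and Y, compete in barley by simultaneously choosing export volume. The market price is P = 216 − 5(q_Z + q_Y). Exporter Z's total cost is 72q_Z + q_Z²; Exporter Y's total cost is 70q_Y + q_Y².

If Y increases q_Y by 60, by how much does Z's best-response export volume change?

-25

Exporter Z's profit: π = q_Z(216 − 5(q_Z + q_Y)) − 72q_Z − q_Z².
∂π/∂q_Z = 144 − 12q_Z − 5q_Y = 0, so q_Z = 12 − (5/12)q_Y.
The reaction-function slope is −5/12, so a 60-unit rise in q_Y moves q_Z by −5/12 × 60 = −25. Z's best response falls — the actions are strategic substitutes.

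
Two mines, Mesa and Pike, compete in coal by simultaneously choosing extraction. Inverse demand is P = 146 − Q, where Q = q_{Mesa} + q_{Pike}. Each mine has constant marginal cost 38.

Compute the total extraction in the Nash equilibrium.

72

Mine Mesa's profit: π = q_{Mesa}(146 − (q_{Mesa} + q_{Pike})) − 38q_{Mesa}.
∂π/∂q_{Mesa} = 108 − 2q_{Mesa} − q_{Pike} = 0, so q_{Mesa} = 54 − 0.5q_{Pike}.
The game is symmetric, so in equilibrium q_{Pike} = q_{Mesa}: the reaction function gives 1.5q_{Mesa} = 54, hence q_{Mesa} = 36.
Total extraction: 36 + 36 = 72.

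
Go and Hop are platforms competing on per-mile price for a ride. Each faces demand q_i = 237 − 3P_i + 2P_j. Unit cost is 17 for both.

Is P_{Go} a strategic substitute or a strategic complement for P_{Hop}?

strategic complements

Go's profit: π = (P_{Go} − 17)(237 − 3P_{Go} + 2P_{Hop}).
∂π/∂P_{Go} = 288 − 6P_{Go} + 2P_{Hop} = 0 ⇒ P_{Go} = 48 + (1/3)P_{Hop}.
The best-response slope dP_{Go}/dP_{Hop} = 1/3 > 0: the reaction function is upward-sloping, so the choices are strategic complements.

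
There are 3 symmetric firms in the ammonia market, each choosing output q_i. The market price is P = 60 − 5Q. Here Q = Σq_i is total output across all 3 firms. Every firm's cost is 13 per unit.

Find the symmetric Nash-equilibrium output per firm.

2.35

A representative firm's profit is π_i = q_i(60 − 5Q) − 13q_i, with Q = q_i + Σ_{j≠i} q_j.
First-order condition: 47 − 10q_i − 5Σ_{j≠i} q_j = 0.
With identical firms, set every q_j = q: then 47 − 10q − 10q = 0, i.e. q = 47/20 = 2.35.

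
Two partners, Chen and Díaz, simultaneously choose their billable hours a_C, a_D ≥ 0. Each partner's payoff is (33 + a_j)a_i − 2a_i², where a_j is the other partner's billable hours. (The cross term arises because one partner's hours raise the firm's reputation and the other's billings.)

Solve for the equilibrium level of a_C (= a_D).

11

Chen's payoff is (33 + a_D)a_C − 2a_C².
∂π/∂a_C = 33 + a_D − 4a_C = 0, so a_C = 8.25 + 0.25a_D.
The game is symmetric, so in equilibrium a_D = a_C: the reaction function gives 0.75a_C = 8.25, hence a_C = 11.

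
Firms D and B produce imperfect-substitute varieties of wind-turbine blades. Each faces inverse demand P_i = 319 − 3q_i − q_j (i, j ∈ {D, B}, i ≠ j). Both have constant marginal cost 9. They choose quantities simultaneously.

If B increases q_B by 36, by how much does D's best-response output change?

-6

Firm D's profit: π = q_D(319 − 3q_D − q_B) − 9q_D.
∂π/∂q_D = 310 − 6q_D − q_B = 0 ⇒ q_D = 155/3 − (1/6)q_B.
The reaction-function slope is −1/6, so a 36-unit rise in q_B moves q_D by −1/6 × 36 = −6. D's best response falls — the actions are strategic substitutes.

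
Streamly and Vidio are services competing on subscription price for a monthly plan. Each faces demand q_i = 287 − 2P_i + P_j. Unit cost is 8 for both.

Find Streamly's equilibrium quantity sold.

186

Streamly's profit: π = (P_{Streamly} − 8)(287 − 2P_{Streamly} + P_{Vidio}).
∂π/∂P_{Streamly} = 303 − 4P_{Streamly} + P_{Vidio} = 0 ⇒ P_{Streamly} = 75.75 + 0.25P_{Vidio}.
The game is symmetric, so in equilibrium P_{Vidio} = P_{Streamly}: the reaction function gives 0.75P_{Streamly} = 75.75, hence P_{Streamly} = 101.
q_{Streamly} = 287 − 2·101 + 101 = 186.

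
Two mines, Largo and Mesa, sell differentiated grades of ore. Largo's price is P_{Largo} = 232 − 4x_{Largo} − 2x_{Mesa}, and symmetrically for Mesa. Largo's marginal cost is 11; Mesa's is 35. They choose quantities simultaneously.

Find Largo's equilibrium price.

102.6

Mine Largo's profit: π = x_{Largo}(232 − 4x_{Largo} − 2x_{Mesa}) − 11x_{Largo}.
∂π/∂x_{Largo} = 221 − 8x_{Largo} − 2x_{Mesa} = 0 ⇒ x_{Largo} = 27.625 − 0.25x_{Mesa}.
Similarly x_{Mesa} = 24.625 − 0.25x_{Largo}.
Substituting the second reaction function into the first: x_{Largo} = 27.625 − 0.25(24.625 − 0.25x_{Largo}), which gives 0.9375x_{Largo} = 687/32 ⇒ x_{Largo} = 22.9.
Then x_{Mesa} = 24.625 − 0.25·22.9 = 18.9.
P_{Largo} = 232 − 4·22.9 − 2·18.9 = 102.6.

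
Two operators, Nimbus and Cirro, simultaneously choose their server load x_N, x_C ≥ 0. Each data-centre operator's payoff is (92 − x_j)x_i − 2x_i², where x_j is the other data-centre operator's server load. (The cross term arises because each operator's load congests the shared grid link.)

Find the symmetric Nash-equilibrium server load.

Nimbus's payoff is (92 − x_C)x_N − 2x_N².
∂π/∂x_N = 92 − x_C − 4x_N = 0, so x_N = 23 − 0.25x_C.
By symmetry x_C = x_N; substituting into the reaction function, 1.25x_N = 23 and x_N = 18.4.

18.4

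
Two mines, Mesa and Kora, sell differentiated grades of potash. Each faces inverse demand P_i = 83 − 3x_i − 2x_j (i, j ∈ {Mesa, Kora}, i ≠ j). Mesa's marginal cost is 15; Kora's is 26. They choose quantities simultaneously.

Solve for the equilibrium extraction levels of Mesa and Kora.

9.1875, 6.4375

Mine Mesa's profit: π = x_{Mesa}(83 − 3x_{Mesa} − 2x_{Kora}) − 15x_{Mesa}.
∂π/∂x_{Mesa} = 68 − 6x_{Mesa} − 2x_{Kora} = 0 ⇒ x_{Mesa} = 34/3 − (1/3)x_{Kora}.
Similarly x_{Kora} = 9.5 − (1/3)x_{Mesa}.
Solving the two reaction functions simultaneously: (1 − (−1/3)(−1/3))x_{Mesa} = 34/3 − (1/3)·9.5, so (8/9)x_{Mesa} = 49/6 and x_{Mesa} = 9.1875.
Then x_{Kora} = 9.5 − (1/3)·9.1875 = 6.4375.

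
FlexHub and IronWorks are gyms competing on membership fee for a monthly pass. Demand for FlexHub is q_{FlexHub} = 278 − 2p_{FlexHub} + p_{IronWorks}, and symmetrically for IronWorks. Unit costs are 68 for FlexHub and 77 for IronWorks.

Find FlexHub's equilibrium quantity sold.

142.4

FlexHub's profit: π = (p_{FlexHub} − 68)(278 − 2p_{FlexHub} + p_{IronWorks}).
∂π/∂p_{FlexHub} = 414 − 4p_{FlexHub} + p_{IronWorks} = 0 ⇒ p_{FlexHub} = 103.5 + 0.25p_{IronWorks}.
Similarly p_{IronWorks} = 108 + 0.25p_{FlexHub}.
Substituting the second reaction function into the first: p_{FlexHub} = 103.5 + 0.25(108 + 0.25p_{FlexHub}), which gives 0.9375p_{FlexHub} = 130.5 ⇒ p_{FlexHub} = 139.2.
Then p_{IronWorks} = 108 + 0.25·139.2 = 142.8.
q_{FlexHub} = 278 − 2·139.2 + 142.8 = 142.4.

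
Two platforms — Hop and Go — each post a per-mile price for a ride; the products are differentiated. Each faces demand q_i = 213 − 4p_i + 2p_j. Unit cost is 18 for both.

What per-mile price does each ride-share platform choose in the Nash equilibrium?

Hop's profit: π = (p_{Hop} − 18)(213 − 4p_{Hop} + 2p_{Go}).
∂π/∂p_{Hop} = 285 − 8p_{Hop} + 2p_{Go} = 0 ⇒ p_{Hop} = 35.625 + 0.25p_{Go}.
Setting p_{Hop} = p_{Go} in the reaction function: p_{Hop} = 35.625 + 0.25p_{Hop}, so p_{Hop} = 35.625 / 0.75 = 47.5.

47.5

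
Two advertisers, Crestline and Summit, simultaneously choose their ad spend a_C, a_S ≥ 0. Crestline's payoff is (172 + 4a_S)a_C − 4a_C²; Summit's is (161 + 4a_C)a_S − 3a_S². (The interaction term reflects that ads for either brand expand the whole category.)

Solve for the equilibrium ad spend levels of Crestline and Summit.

Expanding Crestline's payoff: 172a_C + 4a_Sa_C − 4a_C².
∂π/∂a_C = 172 + 4a_S − 8a_C = 0, so a_C = 21.5 + 0.5a_S.
Likewise for Summit: a_S = 161/6 + (2/3)a_C.
Substituting the second reaction function into the first: a_C = 21.5 + 0.5(161/6 + (2/3)a_C), which gives (2/3)a_C = 419/12 ⇒ a_C = 52.375.
Then a_S = 161/6 + (2/3)·52.375 = 61.75.

52.375, 61.75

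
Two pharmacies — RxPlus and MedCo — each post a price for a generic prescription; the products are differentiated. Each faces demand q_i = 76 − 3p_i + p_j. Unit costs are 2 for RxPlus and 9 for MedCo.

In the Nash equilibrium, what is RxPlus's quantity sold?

RxPlus's profit: π = (p_{RxPlus} − 2)(76 − 3p_{RxPlus} + p_{MedCo}).
∂π/∂p_{RxPlus} = 82 − 6p_{RxPlus} + p_{MedCo} = 0 ⇒ p_{RxPlus} = 41/3 + (1/6)p_{MedCo}.
Similarly p_{MedCo} = 103/6 + (1/6)p_{RxPlus}.
Plugging p_{MedCo} into RxPlus's best response: p_{RxPlus} = 41/3 + (1/6)(103/6 + (1/6)p_{RxPlus}) ⇒ (35/36)p_{RxPlus} = 595/36, so p_{RxPlus} = 17.
Then p_{MedCo} = 103/6 + (1/6)·17 = 20.
q_{RxPlus} = 76 − 3·17 + 20 = 45.

45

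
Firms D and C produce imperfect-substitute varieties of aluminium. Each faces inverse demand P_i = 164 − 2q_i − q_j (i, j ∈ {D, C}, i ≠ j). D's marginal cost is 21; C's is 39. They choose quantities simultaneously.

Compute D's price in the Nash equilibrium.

Firm D's profit: π = q_D(164 − 2q_D − q_C) − 21q_D.
∂π/∂q_D = 143 − 4q_D − q_C = 0 ⇒ q_D = 35.75 − 0.25q_C.
Similarly q_C = 31.25 − 0.25q_D.
Substituting the second reaction function into the first: q_D = 35.75 − 0.25(31.25 − 0.25q_D), which gives 0.9375q_D = 27.9375 ⇒ q_D = 29.8.
Then q_C = 31.25 − 0.25·29.8 = 23.8.
P_D = 164 − 2·29.8 − 23.8 = 80.6.

80.6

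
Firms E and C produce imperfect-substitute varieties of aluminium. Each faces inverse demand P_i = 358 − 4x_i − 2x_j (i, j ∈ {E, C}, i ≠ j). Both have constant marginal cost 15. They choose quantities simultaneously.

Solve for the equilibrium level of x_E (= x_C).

34.3

Firm E's profit: π = x_E(358 − 4x_E − 2x_C) − 15x_E.
∂π/∂x_E = 343 − 8x_E − 2x_C = 0 ⇒ x_E = 42.875 − 0.25x_C.
Setting x_E = x_C in the reaction function: x_E = 42.875 − 0.25x_E, so x_E = 42.875 / 1.25 = 34.3.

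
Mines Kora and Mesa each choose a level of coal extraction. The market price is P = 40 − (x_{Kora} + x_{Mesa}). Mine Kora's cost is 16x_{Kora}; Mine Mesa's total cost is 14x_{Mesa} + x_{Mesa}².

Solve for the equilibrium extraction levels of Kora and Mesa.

Mine Kora's profit: π = x_{Kora}(40 − (x_{Kora} + x_{Mesa})) − 16x_{Kora}.
∂π/∂x_{Kora} = 24 − 2x_{Kora} − x_{Mesa} = 0, so x_{Kora} = 12 − 0.5x_{Mesa}.
For Mesa: ∂π/∂x_{Mesa} = 26 − 4x_{Mesa} − x_{Kora} = 0 ⇒ x_{Mesa} = 6.5 − 0.25x_{Kora}.
Substituting the second reaction function into the first: x_{Kora} = 12 − 0.5(6.5 − 0.25x_{Kora}), which gives 0.875x_{Kora} = 8.75 ⇒ x_{Kora} = 10.
Then x_{Mesa} = 6.5 − 0.25·10 = 4.

10, 4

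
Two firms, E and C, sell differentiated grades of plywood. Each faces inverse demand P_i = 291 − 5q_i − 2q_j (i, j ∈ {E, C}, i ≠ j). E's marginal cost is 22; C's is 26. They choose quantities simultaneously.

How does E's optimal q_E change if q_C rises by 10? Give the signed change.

Firm E's profit: π = q_E(291 − 5q_E − 2q_C) − 22q_E.
∂π/∂q_E = 269 − 10q_E − 2q_C = 0 ⇒ q_E = 26.9 − 0.2q_C.
The reaction-function slope is −0.2, so a 10-unit rise in q_C moves q_E by −0.2 × 10 = −2. E's best response falls — the actions are strategic substitutes.

-2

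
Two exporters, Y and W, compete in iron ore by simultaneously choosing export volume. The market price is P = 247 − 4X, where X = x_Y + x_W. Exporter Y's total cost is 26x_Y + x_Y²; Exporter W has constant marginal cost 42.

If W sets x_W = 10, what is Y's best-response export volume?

Exporter Y's profit: π = x_Y(247 − 4(x_Y + x_W)) − 26x_Y − x_Y².
∂π/∂x_Y = 221 − 10x_Y − 4x_W = 0, so x_Y = 22.1 − 0.4x_W.
At x_W = 10: x_Y = 22.1 − 0.4·10 = 18.1.

18.1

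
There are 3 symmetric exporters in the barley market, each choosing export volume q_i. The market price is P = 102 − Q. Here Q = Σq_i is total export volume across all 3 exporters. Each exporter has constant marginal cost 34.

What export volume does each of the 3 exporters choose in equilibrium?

17

A representative exporter's profit is π_i = q_i(102 − Q) − 34q_i, with Q = q_i + Σ_{j≠i} q_j.
First-order condition: 68 − 2q_i − Σ_{j≠i} q_j = 0.
With identical exporters, set every q_j = q: then 68 − 2q − 2q = 0, i.e. q = 68/4 = 17.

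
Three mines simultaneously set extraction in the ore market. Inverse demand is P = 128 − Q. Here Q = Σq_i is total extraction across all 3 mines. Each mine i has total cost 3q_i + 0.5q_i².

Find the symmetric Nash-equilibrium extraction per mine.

25

A representative mine's profit is π_i = q_i(128 − Q) − 3q_i − 0.5q_i², with Q = q_i + Σ_{j≠i} q_j.
First-order condition: 125 − 3q_i − Σ_{j≠i} q_j = 0.
Imposing symmetry (q_j = q for all j) turns Σ_{j≠i} q_j into 2q, so 125 = 5q and q = 25.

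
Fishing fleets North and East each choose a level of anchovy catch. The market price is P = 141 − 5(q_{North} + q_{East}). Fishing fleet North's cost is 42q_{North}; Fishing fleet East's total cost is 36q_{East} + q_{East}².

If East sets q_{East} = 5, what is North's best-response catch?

7.4

Fishing fleet North's profit: π = q_{North}(141 − 5(q_{North} + q_{East})) − 42q_{North}.
∂π/∂q_{North} = 99 − 10q_{North} − 5q_{East} = 0, so q_{North} = 9.9 − 0.5q_{East}.
At q_{East} = 5: q_{North} = 9.9 − 0.5·5 = 7.4.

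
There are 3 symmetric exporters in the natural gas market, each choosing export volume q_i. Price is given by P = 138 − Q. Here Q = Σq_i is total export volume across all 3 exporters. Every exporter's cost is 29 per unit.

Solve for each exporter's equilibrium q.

27.25

A representative exporter's profit is π_i = q_i(138 − Q) − 29q_i, with Q = q_i + Σ_{j≠i} q_j.
First-order condition: 109 − 2q_i − Σ_{j≠i} q_j = 0.
Imposing symmetry (q_j = q for all j) turns Σ_{j≠i} q_j into 2q, so 109 = 4q and q = 27.25.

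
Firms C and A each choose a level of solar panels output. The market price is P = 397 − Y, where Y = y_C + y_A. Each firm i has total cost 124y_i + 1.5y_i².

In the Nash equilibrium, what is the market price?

306

Firm C's profit: π = y_C(397 − (y_C + y_A)) − 124y_C − 1.5y_C².
∂π/∂y_C = 273 − 5y_C − y_A = 0, so y_C = 54.6 − 0.2y_A.
The game is symmetric, so in equilibrium y_A = y_C: the reaction function gives 1.2y_C = 54.6, hence y_C = 45.5.
Equilibrium price: P = 397 − 91 = 306.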